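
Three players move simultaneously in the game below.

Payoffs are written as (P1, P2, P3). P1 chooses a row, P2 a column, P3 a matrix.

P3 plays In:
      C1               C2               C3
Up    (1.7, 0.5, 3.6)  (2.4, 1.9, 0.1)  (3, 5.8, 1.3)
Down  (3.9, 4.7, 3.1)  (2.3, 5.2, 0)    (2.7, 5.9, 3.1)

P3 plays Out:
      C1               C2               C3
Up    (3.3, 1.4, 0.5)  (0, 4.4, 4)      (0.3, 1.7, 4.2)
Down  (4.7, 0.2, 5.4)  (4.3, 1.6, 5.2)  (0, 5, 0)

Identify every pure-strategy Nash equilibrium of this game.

There is no pure-strategy Nash equilibrium.

Check each profile: it is a Nash equilibrium iff no player can strictly gain by switching unilaterally.
(Up, C1, In): P1 can switch to Down (1.7 → 3.9). Not NE.
(Up, C1, Out): P1 can switch to Down (3.3 → 4.7). Not NE.
(Up, C2, In): P2 can switch to C3 (1.9 → 5.8). Not NE.
(Up, C2, Out): P1 can switch to Down (0 → 4.3). Not NE.
(Up, C3, In): P3 can switch to Out (1.3 → 4.2). Not NE.
(Up, C3, Out): P2 can switch to C2 (1.7 → 4.4). Not NE.
(The remaining 6 profiles each have a profitable deviation by the same check.)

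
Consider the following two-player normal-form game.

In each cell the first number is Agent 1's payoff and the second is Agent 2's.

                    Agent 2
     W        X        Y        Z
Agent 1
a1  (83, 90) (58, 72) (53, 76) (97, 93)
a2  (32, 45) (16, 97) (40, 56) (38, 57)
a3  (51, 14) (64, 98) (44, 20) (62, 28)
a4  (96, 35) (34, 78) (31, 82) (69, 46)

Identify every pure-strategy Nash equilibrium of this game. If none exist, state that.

The pure Nash equilibria are (a1, Z), (a3, X).

(a1, W): Agent 1 can switch to a4 (83 → 96). Not NE.
(a1, X): Agent 1 can switch to a3 (58 → 64). Not NE.
(a1, Y): Agent 2 can switch to W (76 → 90). Not NE.
(a1, Z): Agent 1 gets 97, best alternative 69; Agent 2 gets 93, best alternative 90. No profitable deviation — NE.
(a2, W): Agent 1 can switch to a1 (32 → 83). Not NE.
(a2, X): Agent 1 can switch to a1 (16 → 58). Not NE.
(a2, Y): Agent 1 can switch to a1 (40 → 53). Not NE.
(a2, Z): Agent 1 can switch to a1 (38 → 97). Not NE.
(a3, W): Agent 1 can switch to a1 (51 → 83). Not NE.
(a3, X): Agent 1 gets 64, best alternative 58; Agent 2 gets 98, best alternative 28. No profitable deviation — NE.
(The remaining 6 profiles each have a profitable deviation by the same check.)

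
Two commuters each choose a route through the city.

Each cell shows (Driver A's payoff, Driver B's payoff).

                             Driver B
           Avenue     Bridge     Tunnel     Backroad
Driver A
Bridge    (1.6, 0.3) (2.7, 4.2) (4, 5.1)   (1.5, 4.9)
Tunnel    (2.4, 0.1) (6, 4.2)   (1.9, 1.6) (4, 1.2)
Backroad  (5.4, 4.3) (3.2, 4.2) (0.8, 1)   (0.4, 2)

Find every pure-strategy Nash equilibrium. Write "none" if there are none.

Driver A against Avenue: payoffs 1.6, 2.4, 5.4 → best response Backroad.
Driver A against Bridge: payoffs 2.7, 6, 3.2 → best response Tunnel.
Driver A against Tunnel: payoffs 4, 1.9, 0.8 → best response Bridge.
Driver A against Backroad: payoffs 1.5, 4, 0.4 → best response Tunnel.
Driver B against Bridge: payoffs 0.3, 4.2, 5.1, 4.9 → best response Tunnel.
Driver B against Tunnel: payoffs 0.1, 4.2, 1.6, 1.2 → best response Bridge.
Driver B against Backroad: payoffs 4.3, 4.2, 1, 2 → best response Avenue.
Mutual best responses: (Bridge, Tunnel); (Tunnel, Bridge); (Backroad, Avenue).

The pure Nash equilibria are (Bridge, Tunnel); (Tunnel, Bridge); (Backroad, Avenue).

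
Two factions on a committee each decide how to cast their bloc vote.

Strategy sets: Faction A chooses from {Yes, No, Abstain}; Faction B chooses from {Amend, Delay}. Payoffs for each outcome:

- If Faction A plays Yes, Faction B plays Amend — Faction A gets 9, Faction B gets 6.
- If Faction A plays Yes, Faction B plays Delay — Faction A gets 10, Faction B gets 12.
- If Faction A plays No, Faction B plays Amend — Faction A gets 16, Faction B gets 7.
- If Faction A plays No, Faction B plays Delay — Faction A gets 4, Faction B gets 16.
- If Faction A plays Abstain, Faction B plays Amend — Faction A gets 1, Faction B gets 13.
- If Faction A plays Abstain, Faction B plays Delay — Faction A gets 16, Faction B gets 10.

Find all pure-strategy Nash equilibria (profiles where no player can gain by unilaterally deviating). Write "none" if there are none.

(Yes, Amend): Faction A can switch to No (9 → 16). Not NE.
(Yes, Delay): Faction A can switch to Abstain (10 → 16). Not NE.
(No, Amend): Faction B can switch to Delay (7 → 16). Not NE.
(No, Delay): Faction A can switch to Yes (4 → 10). Not NE.
(Abstain, Amend): Faction A can switch to Yes (1 → 9). Not NE.
(Abstain, Delay): Faction B can switch to Amend (10 → 13). Not NE.

There is no pure-strategy Nash equilibrium.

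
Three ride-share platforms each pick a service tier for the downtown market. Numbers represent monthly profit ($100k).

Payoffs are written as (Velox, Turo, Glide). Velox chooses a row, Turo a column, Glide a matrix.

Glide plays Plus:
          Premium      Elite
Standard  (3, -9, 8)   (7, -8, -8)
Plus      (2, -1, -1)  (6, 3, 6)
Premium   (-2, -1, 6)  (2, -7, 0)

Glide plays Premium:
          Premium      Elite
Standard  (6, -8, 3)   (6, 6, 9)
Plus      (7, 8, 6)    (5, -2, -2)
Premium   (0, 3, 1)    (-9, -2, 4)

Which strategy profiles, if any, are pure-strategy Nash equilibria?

For each strategy profile, look for a profitable unilateral deviation.
(Standard, Premium, Plus): Turo can switch to Elite (-9 → -8). Not NE.
(Standard, Premium, Premium): Velox can switch to Plus (6 → 7). Not NE.
(Standard, Elite, Plus): Glide can switch to Premium (-8 → 9). Not NE.
(Standard, Elite, Premium): Velox gets 6, best alternative 5; Turo gets 6, best alternative -8; Glide gets 9, best alternative -8. No profitable deviation — NE.
(Plus, Premium, Plus): Velox can switch to Standard (2 → 3). Not NE.
(Plus, Premium, Premium): Velox gets 7, best alternative 6; Turo gets 8, best alternative -2; Glide gets 6, best alternative -1. No profitable deviation — NE.
(Plus, Elite, Plus): Velox can switch to Standard (6 → 7). Not NE.
(Plus, Elite, Premium): Velox can switch to Standard (5 → 6). Not NE.
(Premium, Premium, Plus): Velox can switch to Standard (-2 → 3). Not NE.
(Premium, Premium, Premium): Velox can switch to Standard (0 → 6). Not NE.
(Premium, Elite, Plus): Velox can switch to Standard (2 → 7). Not NE.
(Premium, Elite, Premium): Velox can switch to Standard (-9 → 6). Not NE.

The pure Nash equilibria are (Standard, Elite, Premium); (Plus, Premium, Premium).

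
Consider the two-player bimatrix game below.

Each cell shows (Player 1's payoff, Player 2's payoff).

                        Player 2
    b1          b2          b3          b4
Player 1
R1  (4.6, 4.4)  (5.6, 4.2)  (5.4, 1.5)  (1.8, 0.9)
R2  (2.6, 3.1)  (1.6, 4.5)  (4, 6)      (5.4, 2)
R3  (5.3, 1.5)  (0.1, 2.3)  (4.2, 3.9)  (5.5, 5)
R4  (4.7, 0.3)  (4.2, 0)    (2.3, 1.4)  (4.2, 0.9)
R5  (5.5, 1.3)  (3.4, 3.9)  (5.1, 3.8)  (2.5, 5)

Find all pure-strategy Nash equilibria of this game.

Pure NE: (R3, b4)

Player 1 against b1: payoffs 4.6, 2.6, 5.3, 4.7, 5.5 → best response R5.
Player 1 against b2: payoffs 5.6, 1.6, 0.1, 4.2, 3.4 → best response R1.
Player 1 against b3: payoffs 5.4, 4, 4.2, 2.3, 5.1 → best response R1.
Player 1 against b4: payoffs 1.8, 5.4, 5.5, 4.2, 2.5 → best response R3.
Player 2 against R1: payoffs 4.4, 4.2, 1.5, 0.9 → best response b1.
Player 2 against R2: payoffs 3.1, 4.5, 6, 2 → best response b3.
Player 2 against R3: payoffs 1.5, 2.3, 3.9, 5 → best response b4.
Player 2 against R4: payoffs 0.3, 0, 1.4, 0.9 → best response b3.
Player 2 against R5: payoffs 1.3, 3.9, 3.8, 5 → best response b4.
Mutual best responses: (R3, b4).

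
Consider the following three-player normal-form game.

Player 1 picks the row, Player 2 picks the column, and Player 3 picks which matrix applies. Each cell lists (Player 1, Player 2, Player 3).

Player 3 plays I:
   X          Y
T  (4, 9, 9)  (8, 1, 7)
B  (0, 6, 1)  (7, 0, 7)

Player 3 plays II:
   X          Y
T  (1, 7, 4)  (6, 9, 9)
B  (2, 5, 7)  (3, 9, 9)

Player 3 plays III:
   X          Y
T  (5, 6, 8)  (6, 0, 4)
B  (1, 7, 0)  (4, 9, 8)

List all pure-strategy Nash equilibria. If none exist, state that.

The pure Nash equilibria are (T, X, I), (T, Y, II).

Player 1 against (X, I): payoffs 4, 0 → best response T.
Player 1 against (X, II): payoffs 1, 2 → best response B.
Player 1 against (X, III): payoffs 5, 1 → best response T.
Player 1 against (Y, I): payoffs 8, 7 → best response T.
Player 1 against (Y, II): payoffs 6, 3 → best response T.
Player 1 against (Y, III): payoffs 6, 4 → best response T.
Player 2 against (T, I): payoffs 9, 1 → best response X.
Player 2 against (T, II): payoffs 7, 9 → best response Y.
Player 2 against (T, III): payoffs 6, 0 → best response X.
Player 2 against (B, I): payoffs 6, 0 → best response X.
Player 2 against (B, II): payoffs 5, 9 → best response Y.
Player 2 against (B, III): payoffs 7, 9 → best response Y.
Player 3 against (T, X): payoffs 9, 4, 8 → best response I.
Player 3 against (T, Y): payoffs 7, 9, 4 → best response II.
Player 3 against (B, X): payoffs 1, 7, 0 → best response II.
Player 3 against (B, Y): payoffs 7, 9, 8 → best response II.
Mutual best responses: (T, X, I); (T, Y, II).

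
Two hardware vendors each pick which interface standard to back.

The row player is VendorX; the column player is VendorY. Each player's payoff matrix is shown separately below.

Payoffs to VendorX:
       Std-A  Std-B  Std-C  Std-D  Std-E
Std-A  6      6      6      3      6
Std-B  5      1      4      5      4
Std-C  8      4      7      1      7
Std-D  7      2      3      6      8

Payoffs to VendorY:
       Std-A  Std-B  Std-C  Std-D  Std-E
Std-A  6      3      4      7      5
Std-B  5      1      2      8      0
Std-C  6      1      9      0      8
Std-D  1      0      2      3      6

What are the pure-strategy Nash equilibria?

Pure-strategy Nash equilibria: (Std-C, Std-C); (Std-D, Std-E)

(Std-A, Std-A): VendorX can switch to Std-C (6 → 8). Not NE.
(Std-A, Std-B): VendorY can switch to Std-A (3 → 6). Not NE.
(Std-A, Std-C): VendorX can switch to Std-C (6 → 7). Not NE.
(Std-A, Std-D): VendorX can switch to Std-B (3 → 5). Not NE.
(Std-A, Std-E): VendorX can switch to Std-C (6 → 7). Not NE.
(Std-B, Std-A): VendorX can switch to Std-A (5 → 6). Not NE.
(Std-B, Std-B): VendorX can switch to Std-A (1 → 6). Not NE.
(Std-B, Std-C): VendorX can switch to Std-A (4 → 6). Not NE.
(Std-B, Std-D): VendorX can switch to Std-D (5 → 6). Not NE.
(Std-B, Std-E): VendorX can switch to Std-A (4 → 6). Not NE.
(Std-C, Std-A): VendorY can switch to Std-C (6 → 9). Not NE.
(Std-C, Std-B): VendorX can switch to Std-A (4 → 6). Not NE.
(Std-C, Std-C): VendorX gets 7, best alternative 6; VendorY gets 9, best alternative 8. No profitable deviation — NE.
(Std-D, Std-E): VendorX gets 8, best alternative 7; VendorY gets 6, best alternative 3. No profitable deviation — NE.
(The remaining 6 profiles each have a profitable deviation by the same check.)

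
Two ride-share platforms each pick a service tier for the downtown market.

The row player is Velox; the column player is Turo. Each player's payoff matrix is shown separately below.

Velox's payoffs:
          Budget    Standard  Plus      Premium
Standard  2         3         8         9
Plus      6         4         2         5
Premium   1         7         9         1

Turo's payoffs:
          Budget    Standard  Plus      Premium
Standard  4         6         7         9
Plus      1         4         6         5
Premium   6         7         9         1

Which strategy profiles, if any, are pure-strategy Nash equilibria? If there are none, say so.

Pure-strategy Nash equilibria: (Standard, Premium); (Premium, Plus)

Velox against Budget: payoffs 2, 6, 1 → best response Plus.
Velox against Standard: payoffs 3, 4, 7 → best response Premium.
Velox against Plus: payoffs 8, 2, 9 → best response Premium.
Velox against Premium: payoffs 9, 5, 1 → best response Standard.
Turo against Standard: payoffs 4, 6, 7, 9 → best response Premium.
Turo against Plus: payoffs 1, 4, 6, 5 → best response Plus.
Turo against Premium: payoffs 6, 7, 9, 1 → best response Plus.
Mutual best responses: (Standard, Premium); (Premium, Plus).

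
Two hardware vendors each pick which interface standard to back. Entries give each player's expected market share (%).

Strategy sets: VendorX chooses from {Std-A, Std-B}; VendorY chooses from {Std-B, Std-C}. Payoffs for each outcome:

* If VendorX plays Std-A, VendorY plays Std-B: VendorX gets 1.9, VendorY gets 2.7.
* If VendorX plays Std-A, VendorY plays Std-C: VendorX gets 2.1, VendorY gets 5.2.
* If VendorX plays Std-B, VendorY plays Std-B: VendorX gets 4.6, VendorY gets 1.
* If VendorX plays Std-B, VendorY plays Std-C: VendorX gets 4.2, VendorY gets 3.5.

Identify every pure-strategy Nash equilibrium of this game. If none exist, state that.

(Std-B, Std-C)

(Std-A, Std-B): VendorX can switch to Std-B (1.9 → 4.6). Not NE.
(Std-A, Std-C): VendorX can switch to Std-B (2.1 → 4.2). Not NE.
(Std-B, Std-B): VendorY can switch to Std-C (1 → 3.5). Not NE.
(Std-B, Std-C): VendorX gets 4.2, best alternative 2.1; VendorY gets 3.5, best alternative 1. No profitable deviation — NE.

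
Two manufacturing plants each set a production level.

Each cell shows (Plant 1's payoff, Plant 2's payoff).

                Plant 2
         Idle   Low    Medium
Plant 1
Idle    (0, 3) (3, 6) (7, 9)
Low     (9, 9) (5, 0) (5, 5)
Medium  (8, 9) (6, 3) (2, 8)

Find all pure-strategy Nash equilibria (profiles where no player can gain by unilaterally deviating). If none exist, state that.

Plant 1 against Idle: payoffs 0, 9, 8 → best response Low.
Plant 1 against Low: payoffs 3, 5, 6 → best response Medium.
Plant 1 against Medium: payoffs 7, 5, 2 → best response Idle.
Plant 2 against Idle: payoffs 3, 6, 9 → best response Medium.
Plant 2 against Low: payoffs 9, 0, 5 → best response Idle.
Plant 2 against Medium: payoffs 9, 3, 8 → best response Idle.
Mutual best responses: (Idle, Medium); (Low, Idle).

The pure Nash equilibria are (Idle, Medium), (Low, Idle).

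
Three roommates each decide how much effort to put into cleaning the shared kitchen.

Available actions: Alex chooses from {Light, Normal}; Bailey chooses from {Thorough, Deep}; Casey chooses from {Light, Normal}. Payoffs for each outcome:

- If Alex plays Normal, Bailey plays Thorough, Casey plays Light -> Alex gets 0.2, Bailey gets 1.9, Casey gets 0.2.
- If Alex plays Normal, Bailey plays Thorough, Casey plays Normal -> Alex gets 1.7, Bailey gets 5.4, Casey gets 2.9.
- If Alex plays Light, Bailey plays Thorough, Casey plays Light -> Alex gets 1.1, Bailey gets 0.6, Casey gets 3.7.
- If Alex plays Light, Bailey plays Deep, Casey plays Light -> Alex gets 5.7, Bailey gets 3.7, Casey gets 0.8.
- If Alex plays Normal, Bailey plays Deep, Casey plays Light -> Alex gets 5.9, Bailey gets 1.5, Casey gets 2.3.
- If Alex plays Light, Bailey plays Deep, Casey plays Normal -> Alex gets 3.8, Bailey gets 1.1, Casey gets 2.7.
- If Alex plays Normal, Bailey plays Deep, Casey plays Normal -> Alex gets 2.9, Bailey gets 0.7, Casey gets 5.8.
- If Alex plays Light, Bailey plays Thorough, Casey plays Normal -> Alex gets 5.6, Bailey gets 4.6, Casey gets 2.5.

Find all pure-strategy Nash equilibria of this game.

This game has no pure Nash equilibrium.

Alex against (Thorough, Light): payoffs 1.1, 0.2 → best response Light.
Alex against (Thorough, Normal): payoffs 5.6, 1.7 → best response Light.
Alex against (Deep, Light): payoffs 5.7, 5.9 → best response Normal.
Alex against (Deep, Normal): payoffs 3.8, 2.9 → best response Light.
Bailey against (Light, Light): payoffs 0.6, 3.7 → best response Deep.
Bailey against (Light, Normal): payoffs 4.6, 1.1 → best response Thorough.
Bailey against (Normal, Light): payoffs 1.9, 1.5 → best response Thorough.
Bailey against (Normal, Normal): payoffs 5.4, 0.7 → best response Thorough.
Casey against (Light, Thorough): payoffs 3.7, 2.5 → best response Light.
Casey against (Light, Deep): payoffs 0.8, 2.7 → best response Normal.
Casey against (Normal, Thorough): payoffs 0.2, 2.9 → best response Normal.
Casey against (Normal, Deep): payoffs 2.3, 5.8 → best response Normal.
No profile is a mutual best response for all players.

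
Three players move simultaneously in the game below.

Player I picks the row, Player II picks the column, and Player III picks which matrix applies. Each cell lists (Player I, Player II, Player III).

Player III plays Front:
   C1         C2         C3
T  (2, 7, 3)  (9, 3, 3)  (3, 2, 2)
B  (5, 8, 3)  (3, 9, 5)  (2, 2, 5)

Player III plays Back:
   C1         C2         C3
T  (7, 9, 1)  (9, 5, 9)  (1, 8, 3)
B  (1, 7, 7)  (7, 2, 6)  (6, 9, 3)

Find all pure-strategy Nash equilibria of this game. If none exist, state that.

none

(T, C1, Front): Player I can switch to B (2 → 5). Not NE.
(T, C1, Back): Player III can switch to Front (1 → 3). Not NE.
(T, C2, Front): Player II can switch to C1 (3 → 7). Not NE.
(T, C2, Back): Player II can switch to C1 (5 → 9). Not NE.
(T, C3, Front): Player II can switch to C1 (2 → 7). Not NE.
(T, C3, Back): Player I can switch to B (1 → 6). Not NE.
(The remaining 6 profiles each have a profitable deviation by the same check.)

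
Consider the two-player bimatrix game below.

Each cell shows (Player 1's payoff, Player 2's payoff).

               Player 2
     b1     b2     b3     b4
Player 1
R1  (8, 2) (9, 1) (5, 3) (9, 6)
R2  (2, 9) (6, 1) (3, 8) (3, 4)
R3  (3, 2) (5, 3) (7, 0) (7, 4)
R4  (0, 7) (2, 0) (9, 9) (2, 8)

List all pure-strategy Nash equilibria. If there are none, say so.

(R1, b4) and (R4, b3)

Mark each player's best response to every combination of opponents' strategies; a profile where every player is best-responding is a pure Nash equilibrium.
Player 1 against b1: payoffs 8, 2, 3, 0 → best response R1.
Player 1 against b2: payoffs 9, 6, 5, 2 → best response R1.
Player 1 against b3: payoffs 5, 3, 7, 9 → best response R4.
Player 1 against b4: payoffs 9, 3, 7, 2 → best response R1.
Player 2 against R1: payoffs 2, 1, 3, 6 → best response b4.
Player 2 against R2: payoffs 9, 1, 8, 4 → best response b1.
Player 2 against R3: payoffs 2, 3, 0, 4 → best response b4.
Player 2 against R4: payoffs 7, 0, 9, 8 → best response b3.
Mutual best responses: (R1, b4); (R4, b3).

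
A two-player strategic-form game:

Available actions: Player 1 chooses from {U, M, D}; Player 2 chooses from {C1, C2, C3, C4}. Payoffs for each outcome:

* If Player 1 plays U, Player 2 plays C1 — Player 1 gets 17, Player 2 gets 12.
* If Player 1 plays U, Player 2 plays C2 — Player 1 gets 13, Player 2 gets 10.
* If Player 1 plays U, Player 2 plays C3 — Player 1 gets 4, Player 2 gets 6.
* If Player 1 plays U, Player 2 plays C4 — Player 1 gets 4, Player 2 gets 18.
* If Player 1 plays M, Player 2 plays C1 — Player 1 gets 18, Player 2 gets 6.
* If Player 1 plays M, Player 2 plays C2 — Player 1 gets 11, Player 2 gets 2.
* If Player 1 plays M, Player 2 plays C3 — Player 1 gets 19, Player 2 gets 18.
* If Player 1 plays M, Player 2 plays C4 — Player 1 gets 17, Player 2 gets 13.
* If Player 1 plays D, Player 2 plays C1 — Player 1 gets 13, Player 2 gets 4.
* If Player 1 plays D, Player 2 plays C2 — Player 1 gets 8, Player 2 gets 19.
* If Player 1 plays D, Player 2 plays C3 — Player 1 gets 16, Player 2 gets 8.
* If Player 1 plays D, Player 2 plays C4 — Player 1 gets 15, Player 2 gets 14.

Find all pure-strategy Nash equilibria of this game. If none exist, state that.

Mark each player's best response to every combination of opponents' strategies; a profile where every player is best-responding is a pure Nash equilibrium.
Player 1 against C1: payoffs 17, 18, 13 → best response M.
Player 1 against C2: payoffs 13, 11, 8 → best response U.
Player 1 against C3: payoffs 4, 19, 16 → best response M.
Player 1 against C4: payoffs 4, 17, 15 → best response M.
Player 2 against U: payoffs 12, 10, 6, 18 → best response C4.
Player 2 against M: payoffs 6, 2, 18, 13 → best response C3.
Player 2 against D: payoffs 4, 19, 8, 14 → best response C2.
Mutual best responses: (M, C3).

(M, C3)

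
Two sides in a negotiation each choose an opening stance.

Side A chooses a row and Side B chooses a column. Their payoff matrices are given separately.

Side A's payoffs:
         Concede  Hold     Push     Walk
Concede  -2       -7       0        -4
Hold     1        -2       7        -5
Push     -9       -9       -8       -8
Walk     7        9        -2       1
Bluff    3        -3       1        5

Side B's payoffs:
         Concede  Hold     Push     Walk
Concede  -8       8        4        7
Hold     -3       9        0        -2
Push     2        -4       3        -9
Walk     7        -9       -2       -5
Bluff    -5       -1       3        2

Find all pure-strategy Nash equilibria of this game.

The unique pure-strategy Nash equilibrium is (Walk, Concede).

Side A against Concede: payoffs -2, 1, -9, 7, 3 → best response Walk.
Side A against Hold: payoffs -7, -2, -9, 9, -3 → best response Walk.
Side A against Push: payoffs 0, 7, -8, -2, 1 → best response Hold.
Side A against Walk: payoffs -4, -5, -8, 1, 5 → best response Bluff.
Side B against Concede: payoffs -8, 8, 4, 7 → best response Hold.
Side B against Hold: payoffs -3, 9, 0, -2 → best response Hold.
Side B against Push: payoffs 2, -4, 3, -9 → best response Push.
Side B against Walk: payoffs 7, -9, -2, -5 → best response Concede.
Side B against Bluff: payoffs -5, -1, 3, 2 → best response Push.
Mutual best responses: (Walk, Concede).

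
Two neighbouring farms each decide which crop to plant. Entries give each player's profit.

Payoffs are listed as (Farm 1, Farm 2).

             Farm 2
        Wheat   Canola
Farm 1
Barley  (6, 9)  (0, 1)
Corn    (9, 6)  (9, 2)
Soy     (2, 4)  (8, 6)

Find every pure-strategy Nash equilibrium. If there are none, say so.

For each player, find the best response to each opponent profile; mutual best responses are the pure NE.
Farm 1 against Wheat: payoffs 6, 9, 2 → best response Corn.
Farm 1 against Canola: payoffs 0, 9, 8 → best response Corn.
Farm 2 against Barley: payoffs 9, 1 → best response Wheat.
Farm 2 against Corn: payoffs 6, 2 → best response Wheat.
Farm 2 against Soy: payoffs 4, 6 → best response Canola.
Mutual best responses: (Corn, Wheat).

(Corn, Wheat)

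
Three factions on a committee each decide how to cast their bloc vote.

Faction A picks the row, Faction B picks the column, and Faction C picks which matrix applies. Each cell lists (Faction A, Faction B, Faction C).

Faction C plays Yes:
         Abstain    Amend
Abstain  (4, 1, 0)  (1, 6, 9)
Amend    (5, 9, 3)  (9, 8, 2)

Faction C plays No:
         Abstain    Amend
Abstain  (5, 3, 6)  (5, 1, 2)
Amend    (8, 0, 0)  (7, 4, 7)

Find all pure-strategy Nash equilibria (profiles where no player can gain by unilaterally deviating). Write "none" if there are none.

The pure Nash equilibria are (Amend, Abstain, Yes); (Amend, Amend, No).

(Abstain, Abstain, Yes): Faction A can switch to Amend (4 → 5). Not NE.
(Abstain, Abstain, No): Faction A can switch to Amend (5 → 8). Not NE.
(Abstain, Amend, Yes): Faction A can switch to Amend (1 → 9). Not NE.
(Abstain, Amend, No): Faction A can switch to Amend (5 → 7). Not NE.
(Amend, Abstain, Yes): Faction A gets 5, best alternative 4; Faction B gets 9, best alternative 8; Faction C gets 3, best alternative 0. No profitable deviation — NE.
(Amend, Abstain, No): Faction B can switch to Amend (0 → 4). Not NE.
(Amend, Amend, Yes): Faction B can switch to Abstain (8 → 9). Not NE.
(Amend, Amend, No): Faction A gets 7, best alternative 5; Faction B gets 4, best alternative 0; Faction C gets 7, best alternative 2. No profitable deviation — NE.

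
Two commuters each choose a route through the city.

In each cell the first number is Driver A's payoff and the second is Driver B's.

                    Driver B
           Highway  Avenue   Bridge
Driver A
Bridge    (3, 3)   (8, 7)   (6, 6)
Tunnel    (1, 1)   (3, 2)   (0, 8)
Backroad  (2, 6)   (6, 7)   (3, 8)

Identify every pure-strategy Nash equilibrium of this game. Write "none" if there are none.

Driver A against Highway: payoffs 3, 1, 2 → best response Bridge.
Driver A against Avenue: payoffs 8, 3, 6 → best response Bridge.
Driver A against Bridge: payoffs 6, 0, 3 → best response Bridge.
Driver B against Bridge: payoffs 3, 7, 6 → best response Avenue.
Driver B against Tunnel: payoffs 1, 2, 8 → best response Bridge.
Driver B against Backroad: payoffs 6, 7, 8 → best response Bridge.
Mutual best responses: (Bridge, Avenue).

Pure NE: (Bridge, Avenue)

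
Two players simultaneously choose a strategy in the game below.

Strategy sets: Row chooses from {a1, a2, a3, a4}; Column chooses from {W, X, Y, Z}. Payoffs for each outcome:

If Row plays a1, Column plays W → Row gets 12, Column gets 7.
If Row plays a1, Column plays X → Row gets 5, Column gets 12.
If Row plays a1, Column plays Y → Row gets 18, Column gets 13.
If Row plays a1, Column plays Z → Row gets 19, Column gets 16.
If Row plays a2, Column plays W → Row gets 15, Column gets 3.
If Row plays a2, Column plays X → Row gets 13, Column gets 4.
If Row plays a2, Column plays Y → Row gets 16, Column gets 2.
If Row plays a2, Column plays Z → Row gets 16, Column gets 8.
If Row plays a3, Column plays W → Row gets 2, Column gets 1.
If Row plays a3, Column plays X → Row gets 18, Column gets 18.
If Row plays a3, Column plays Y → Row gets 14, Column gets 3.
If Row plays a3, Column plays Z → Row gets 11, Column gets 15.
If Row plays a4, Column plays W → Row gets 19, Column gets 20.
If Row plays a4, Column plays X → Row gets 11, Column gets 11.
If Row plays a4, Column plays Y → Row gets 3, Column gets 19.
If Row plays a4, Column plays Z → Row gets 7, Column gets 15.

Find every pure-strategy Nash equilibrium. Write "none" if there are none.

(a1, Z); (a3, X); (a4, W)

Row against W: payoffs 12, 15, 2, 19 → best response a4.
Row against X: payoffs 5, 13, 18, 11 → best response a3.
Row against Y: payoffs 18, 16, 14, 3 → best response a1.
Row against Z: payoffs 19, 16, 11, 7 → best response a1.
Column against a1: payoffs 7, 12, 13, 16 → best response Z.
Column against a2: payoffs 3, 4, 2, 8 → best response Z.
Column against a3: payoffs 1, 18, 3, 15 → best response X.
Column against a4: payoffs 20, 11, 19, 15 → best response W.
Mutual best responses: (a1, Z); (a3, X); (a4, W).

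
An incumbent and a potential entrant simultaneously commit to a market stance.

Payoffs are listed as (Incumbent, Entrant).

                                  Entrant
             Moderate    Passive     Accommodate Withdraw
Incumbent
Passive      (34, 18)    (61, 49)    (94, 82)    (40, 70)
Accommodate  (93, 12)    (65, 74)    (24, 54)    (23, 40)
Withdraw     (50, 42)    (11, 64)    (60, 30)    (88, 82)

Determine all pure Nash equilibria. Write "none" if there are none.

Incumbent against Moderate: payoffs 34, 93, 50 → best response Accommodate.
Incumbent against Passive: payoffs 61, 65, 11 → best response Accommodate.
Incumbent against Accommodate: payoffs 94, 24, 60 → best response Passive.
Incumbent against Withdraw: payoffs 40, 23, 88 → best response Withdraw.
Entrant against Passive: payoffs 18, 49, 82, 70 → best response Accommodate.
Entrant against Accommodate: payoffs 12, 74, 54, 40 → best response Passive.
Entrant against Withdraw: payoffs 42, 64, 30, 82 → best response Withdraw.
Mutual best responses: (Passive, Accommodate); (Accommodate, Passive); (Withdraw, Withdraw).

(Passive, Accommodate), (Accommodate, Passive), (Withdraw, Withdraw)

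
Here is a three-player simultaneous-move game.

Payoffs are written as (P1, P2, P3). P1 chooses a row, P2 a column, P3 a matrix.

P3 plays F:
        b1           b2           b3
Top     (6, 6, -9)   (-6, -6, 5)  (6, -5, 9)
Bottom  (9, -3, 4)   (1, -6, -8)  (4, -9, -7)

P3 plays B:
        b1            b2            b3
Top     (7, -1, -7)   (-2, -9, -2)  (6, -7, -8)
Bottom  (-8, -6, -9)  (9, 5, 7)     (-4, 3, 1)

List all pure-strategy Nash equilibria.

The pure Nash equilibria are (Top, b1, B); (Bottom, b1, F); (Bottom, b2, B).

P1 against (b1, F): payoffs 6, 9 → best response Bottom.
P1 against (b1, B): payoffs 7, -8 → best response Top.
P1 against (b2, F): payoffs -6, 1 → best response Bottom.
P1 against (b2, B): payoffs -2, 9 → best response Bottom.
P1 against (b3, F): payoffs 6, 4 → best response Top.
P1 against (b3, B): payoffs 6, -4 → best response Top.
P2 against (Top, F): payoffs 6, -6, -5 → best response b1.
P2 against (Top, B): payoffs -1, -9, -7 → best response b1.
P2 against (Bottom, F): payoffs -3, -6, -9 → best response b1.
P2 against (Bottom, B): payoffs -6, 5, 3 → best response b2.
P3 against (Top, b1): payoffs -9, -7 → best response B.
P3 against (Top, b2): payoffs 5, -2 → best response F.
P3 against (Top, b3): payoffs 9, -8 → best response F.
P3 against (Bottom, b1): payoffs 4, -9 → best response F.
P3 against (Bottom, b2): payoffs -8, 7 → best response B.
P3 against (Bottom, b3): payoffs -7, 1 → best response B.
Mutual best responses: (Top, b1, B); (Bottom, b1, F); (Bottom, b2, B).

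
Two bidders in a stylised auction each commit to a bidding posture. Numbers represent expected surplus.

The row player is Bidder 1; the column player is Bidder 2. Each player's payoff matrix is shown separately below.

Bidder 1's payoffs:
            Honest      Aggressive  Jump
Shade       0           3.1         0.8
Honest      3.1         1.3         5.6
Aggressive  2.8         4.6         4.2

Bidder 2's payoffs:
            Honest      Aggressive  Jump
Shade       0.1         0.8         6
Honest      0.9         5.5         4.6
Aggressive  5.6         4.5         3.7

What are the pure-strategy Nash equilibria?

No pure-strategy Nash equilibrium.

(Shade, Honest): Bidder 1 can switch to Honest (0 → 3.1). Not NE.
(Shade, Aggressive): Bidder 1 can switch to Aggressive (3.1 → 4.6). Not NE.
(Shade, Jump): Bidder 1 can switch to Honest (0.8 → 5.6). Not NE.
(Honest, Honest): Bidder 2 can switch to Aggressive (0.9 → 5.5). Not NE.
(Honest, Aggressive): Bidder 1 can switch to Shade (1.3 → 3.1). Not NE.
(Honest, Jump): Bidder 2 can switch to Aggressive (4.6 → 5.5). Not NE.
(Aggressive, Honest): Bidder 1 can switch to Honest (2.8 → 3.1). Not NE.
(Aggressive, Aggressive): Bidder 2 can switch to Honest (4.5 → 5.6). Not NE.
(The remaining 1 profile has a profitable deviation by the same check.)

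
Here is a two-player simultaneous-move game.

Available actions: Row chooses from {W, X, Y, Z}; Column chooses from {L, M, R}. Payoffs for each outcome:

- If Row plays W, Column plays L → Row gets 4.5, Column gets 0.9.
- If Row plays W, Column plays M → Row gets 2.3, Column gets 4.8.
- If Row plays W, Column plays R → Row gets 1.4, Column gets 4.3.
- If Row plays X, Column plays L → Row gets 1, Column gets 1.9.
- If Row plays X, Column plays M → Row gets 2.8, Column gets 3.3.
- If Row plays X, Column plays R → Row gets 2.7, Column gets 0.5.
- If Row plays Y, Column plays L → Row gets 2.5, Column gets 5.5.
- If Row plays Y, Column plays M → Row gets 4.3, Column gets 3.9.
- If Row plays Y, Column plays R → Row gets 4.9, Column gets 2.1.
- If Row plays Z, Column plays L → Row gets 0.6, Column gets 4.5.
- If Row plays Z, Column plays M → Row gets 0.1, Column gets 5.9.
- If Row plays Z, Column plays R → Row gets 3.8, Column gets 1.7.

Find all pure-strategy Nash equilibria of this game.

Row against L: payoffs 4.5, 1, 2.5, 0.6 → best response W.
Row against M: payoffs 2.3, 2.8, 4.3, 0.1 → best response Y.
Row against R: payoffs 1.4, 2.7, 4.9, 3.8 → best response Y.
Column against W: payoffs 0.9, 4.8, 4.3 → best response M.
Column against X: payoffs 1.9, 3.3, 0.5 → best response M.
Column against Y: payoffs 5.5, 3.9, 2.1 → best response L.
Column against Z: payoffs 4.5, 5.9, 1.7 → best response M.
No profile is a mutual best response for all players.

No pure-strategy Nash equilibrium.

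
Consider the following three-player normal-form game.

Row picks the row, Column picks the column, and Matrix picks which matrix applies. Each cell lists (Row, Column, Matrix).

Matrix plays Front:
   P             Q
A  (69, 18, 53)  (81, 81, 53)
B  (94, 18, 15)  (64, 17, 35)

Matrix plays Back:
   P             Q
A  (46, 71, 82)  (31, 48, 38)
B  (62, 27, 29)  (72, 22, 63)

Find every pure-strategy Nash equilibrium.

(A, P, Front): Row can switch to B (69 → 94). Not NE.
(A, P, Back): Row can switch to B (46 → 62). Not NE.
(A, Q, Front): Row gets 81, best alternative 64; Column gets 81, best alternative 18; Matrix gets 53, best alternative 38. No profitable deviation — NE.
(A, Q, Back): Row can switch to B (31 → 72). Not NE.
(B, P, Front): Matrix can switch to Back (15 → 29). Not NE.
(B, P, Back): Row gets 62, best alternative 46; Column gets 27, best alternative 22; Matrix gets 29, best alternative 15. No profitable deviation — NE.
(B, Q, Front): Row can switch to A (64 → 81). Not NE.
(B, Q, Back): Column can switch to P (22 → 27). Not NE.

Pure-strategy Nash equilibria: (A, Q, Front) and (B, P, Back)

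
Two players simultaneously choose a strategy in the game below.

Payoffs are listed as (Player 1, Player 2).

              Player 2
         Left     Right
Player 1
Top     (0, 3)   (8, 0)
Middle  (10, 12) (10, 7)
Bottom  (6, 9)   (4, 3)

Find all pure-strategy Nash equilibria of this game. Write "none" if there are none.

(Middle, Left)

(Top, Left): Player 1 can switch to Middle (0 → 10). Not NE.
(Top, Right): Player 1 can switch to Middle (8 → 10). Not NE.
(Middle, Left): Player 1 gets 10, best alternative 6; Player 2 gets 12, best alternative 7. No profitable deviation — NE.
(Middle, Right): Player 2 can switch to Left (7 → 12). Not NE.
(Bottom, Left): Player 1 can switch to Middle (6 → 10). Not NE.
(Bottom, Right): Player 1 can switch to Top (4 → 8). Not NE.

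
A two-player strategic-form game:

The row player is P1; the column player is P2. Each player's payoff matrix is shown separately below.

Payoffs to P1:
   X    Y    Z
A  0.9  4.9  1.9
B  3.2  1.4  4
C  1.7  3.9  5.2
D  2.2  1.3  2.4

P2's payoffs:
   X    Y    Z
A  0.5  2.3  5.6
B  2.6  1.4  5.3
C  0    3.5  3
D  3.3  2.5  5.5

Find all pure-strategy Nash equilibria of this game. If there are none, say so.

There is no pure-strategy Nash equilibrium.

(A, X): P1 can switch to B (0.9 → 3.2). Not NE.
(A, Y): P2 can switch to Z (2.3 → 5.6). Not NE.
(A, Z): P1 can switch to B (1.9 → 4). Not NE.
(B, X): P2 can switch to Z (2.6 → 5.3). Not NE.
(B, Y): P1 can switch to A (1.4 → 4.9). Not NE.
(B, Z): P1 can switch to C (4 → 5.2). Not NE.
(The remaining 6 profiles each have a profitable deviation by the same check.)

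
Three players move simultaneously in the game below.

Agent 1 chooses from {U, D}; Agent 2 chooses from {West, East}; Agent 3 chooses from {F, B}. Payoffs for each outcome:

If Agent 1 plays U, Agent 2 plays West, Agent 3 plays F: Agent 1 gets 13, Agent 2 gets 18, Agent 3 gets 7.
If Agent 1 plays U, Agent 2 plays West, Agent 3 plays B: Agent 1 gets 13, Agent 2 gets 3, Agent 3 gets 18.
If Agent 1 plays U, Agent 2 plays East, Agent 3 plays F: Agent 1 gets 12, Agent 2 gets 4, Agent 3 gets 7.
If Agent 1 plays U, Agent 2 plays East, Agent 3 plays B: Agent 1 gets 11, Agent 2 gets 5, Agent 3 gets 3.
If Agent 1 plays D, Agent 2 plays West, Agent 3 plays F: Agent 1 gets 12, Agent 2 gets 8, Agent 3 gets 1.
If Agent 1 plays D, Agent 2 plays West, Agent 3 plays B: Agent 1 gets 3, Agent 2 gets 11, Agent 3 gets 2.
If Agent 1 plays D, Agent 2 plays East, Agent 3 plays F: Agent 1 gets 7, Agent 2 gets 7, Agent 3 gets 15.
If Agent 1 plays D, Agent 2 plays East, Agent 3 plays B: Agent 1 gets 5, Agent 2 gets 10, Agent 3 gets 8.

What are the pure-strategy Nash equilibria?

For each player, find the best response to each opponent profile; mutual best responses are the pure NE.
Agent 1 against (West, F): payoffs 13, 12 → best response U.
Agent 1 against (West, B): payoffs 13, 3 → best response U.
Agent 1 against (East, F): payoffs 12, 7 → best response U.
Agent 1 against (East, B): payoffs 11, 5 → best response U.
Agent 2 against (U, F): payoffs 18, 4 → best response West.
Agent 2 against (U, B): payoffs 3, 5 → best response East.
Agent 2 against (D, F): payoffs 8, 7 → best response West.
Agent 2 against (D, B): payoffs 11, 10 → best response West.
Agent 3 against (U, West): payoffs 7, 18 → best response B.
Agent 3 against (U, East): payoffs 7, 3 → best response F.
Agent 3 against (D, West): payoffs 1, 2 → best response B.
Agent 3 against (D, East): payoffs 15, 8 → best response F.
No profile is a mutual best response for all players.

none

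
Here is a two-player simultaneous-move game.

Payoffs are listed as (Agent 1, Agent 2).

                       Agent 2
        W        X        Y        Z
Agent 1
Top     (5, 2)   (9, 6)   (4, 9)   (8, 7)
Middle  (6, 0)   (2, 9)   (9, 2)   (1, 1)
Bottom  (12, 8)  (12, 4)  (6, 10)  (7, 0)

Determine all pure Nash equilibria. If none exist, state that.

For each player, find the best response to each opponent profile; mutual best responses are the pure NE.
Agent 1 against W: payoffs 5, 6, 12 → best response Bottom.
Agent 1 against X: payoffs 9, 2, 12 → best response Bottom.
Agent 1 against Y: payoffs 4, 9, 6 → best response Middle.
Agent 1 against Z: payoffs 8, 1, 7 → best response Top.
Agent 2 against Top: payoffs 2, 6, 9, 7 → best response Y.
Agent 2 against Middle: payoffs 0, 9, 2, 1 → best response X.
Agent 2 against Bottom: payoffs 8, 4, 10, 0 → best response Y.
No profile is a mutual best response for all players.

none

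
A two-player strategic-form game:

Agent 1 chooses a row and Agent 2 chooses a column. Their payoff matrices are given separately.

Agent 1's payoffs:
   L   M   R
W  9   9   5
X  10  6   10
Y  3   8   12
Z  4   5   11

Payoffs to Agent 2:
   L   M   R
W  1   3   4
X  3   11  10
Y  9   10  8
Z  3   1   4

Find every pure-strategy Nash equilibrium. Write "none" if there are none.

Mark each player's best response to every combination of opponents' strategies; a profile where every player is best-responding is a pure Nash equilibrium.
Agent 1 against L: payoffs 9, 10, 3, 4 → best response X.
Agent 1 against M: payoffs 9, 6, 8, 5 → best response W.
Agent 1 against R: payoffs 5, 10, 12, 11 → best response Y.
Agent 2 against W: payoffs 1, 3, 4 → best response R.
Agent 2 against X: payoffs 3, 11, 10 → best response M.
Agent 2 against Y: payoffs 9, 10, 8 → best response M.
Agent 2 against Z: payoffs 3, 1, 4 → best response R.
No profile is a mutual best response for all players.

This game has no pure Nash equilibrium.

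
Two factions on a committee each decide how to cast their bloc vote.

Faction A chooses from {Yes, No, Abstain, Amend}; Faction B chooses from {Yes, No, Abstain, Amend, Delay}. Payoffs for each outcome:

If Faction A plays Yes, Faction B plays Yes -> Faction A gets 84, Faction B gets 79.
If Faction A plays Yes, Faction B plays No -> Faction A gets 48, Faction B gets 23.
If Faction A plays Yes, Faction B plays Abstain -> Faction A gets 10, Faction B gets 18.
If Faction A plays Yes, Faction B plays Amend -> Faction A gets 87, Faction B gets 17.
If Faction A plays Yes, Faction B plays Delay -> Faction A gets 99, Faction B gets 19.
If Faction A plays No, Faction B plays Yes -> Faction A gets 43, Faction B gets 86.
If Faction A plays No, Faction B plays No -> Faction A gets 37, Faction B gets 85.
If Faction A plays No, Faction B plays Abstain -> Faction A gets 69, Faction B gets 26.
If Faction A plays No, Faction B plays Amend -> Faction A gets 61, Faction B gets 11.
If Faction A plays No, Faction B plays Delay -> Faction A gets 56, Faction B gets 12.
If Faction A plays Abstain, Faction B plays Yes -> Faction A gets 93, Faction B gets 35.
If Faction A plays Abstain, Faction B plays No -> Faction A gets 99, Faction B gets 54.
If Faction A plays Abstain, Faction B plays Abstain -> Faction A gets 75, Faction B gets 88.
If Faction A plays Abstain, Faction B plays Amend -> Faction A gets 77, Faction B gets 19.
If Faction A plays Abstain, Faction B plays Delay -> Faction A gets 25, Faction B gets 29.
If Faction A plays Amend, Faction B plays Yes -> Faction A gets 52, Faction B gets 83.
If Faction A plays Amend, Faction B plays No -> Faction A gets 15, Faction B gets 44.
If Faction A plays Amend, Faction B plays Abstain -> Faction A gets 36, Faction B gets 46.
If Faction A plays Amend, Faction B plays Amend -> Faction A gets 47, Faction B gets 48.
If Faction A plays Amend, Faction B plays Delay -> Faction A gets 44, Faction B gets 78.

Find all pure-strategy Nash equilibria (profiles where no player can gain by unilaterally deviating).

(Abstain, Abstain)

(Yes, Yes): Faction A can switch to Abstain (84 → 93). Not NE.
(Yes, No): Faction A can switch to Abstain (48 → 99). Not NE.
(Yes, Abstain): Faction A can switch to No (10 → 69). Not NE.
(Yes, Amend): Faction B can switch to Yes (17 → 79). Not NE.
(Yes, Delay): Faction B can switch to Yes (19 → 79). Not NE.
(No, Yes): Faction A can switch to Yes (43 → 84). Not NE.
(Abstain, Abstain): Faction A gets 75, best alternative 69; Faction B gets 88, best alternative 54. No profitable deviation — NE.
(The remaining 13 profiles each have a profitable deviation by the same check.)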